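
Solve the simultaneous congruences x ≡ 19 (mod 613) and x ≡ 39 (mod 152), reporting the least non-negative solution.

2471

Write x = 19 + 613·k. Then 613·k ≡ 39 − 19 ≡ 20 (mod 152).
Need 613⁻¹ mod 152. Extended Euclid on (152, 5):
152 = 30×5 + 2
5 = 2×2 + 1
2 = 2×1 + 0
Back-substitute:
1 = 5 − 2·2
1 = −2·152 + 61·5
613⁻¹ ≡ 61 (mod 152), so k ≡ 61·20 ≡ 4 (mod 152).
x = 19 + 613·4 = 2471.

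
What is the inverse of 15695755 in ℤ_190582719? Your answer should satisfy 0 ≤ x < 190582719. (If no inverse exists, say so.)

9478117

Run Euclid on (190582719, 15695755):
190582719 = 12*15695755 + 2233659
15695755 = 7*2233659 + 60142
2233659 = 37*60142 + 8405
60142 = 7*8405 + 1307
8405 = 6*1307 + 563
1307 = 2*563 + 181
563 = 3*181 + 20
181 = 9*20 + 1
20 = 20*1 + 0
gcd = 1, so the inverse exists. Back-substitute:
1 = 181 − 9·20
1 = −9·563 + 28·181
1 = 28·1307 − 65·563
1 = −65·8405 + 418·1307
1 = 418·60142 − 2991·8405
1 = −2991·2233659 + 111085·60142
1 = 111085·15695755 − 780586·2233659
1 = −780586·190582719 + 9478117·15695755
So 15695755·9478117 ≡ 1 (mod 190582719).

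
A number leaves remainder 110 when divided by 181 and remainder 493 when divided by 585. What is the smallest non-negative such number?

53143

Write x = 110 + 181·k. Then 181·k ≡ 493 − 110 ≡ 383 (mod 585).
Need 181⁻¹ mod 585. Extended Euclid on (585, 181):
585 = 3×181 + 42
181 = 4×42 + 13
42 = 3×13 + 3
13 = 4×3 + 1
3 = 3×1 + 0
Back-substitute:
1 = 13 − 4·3
1 = −4·42 + 13·13
1 = 13·181 − 56·42
1 = −56·585 + 181·181
181⁻¹ ≡ 181 (mod 585), so k ≡ 181·383 ≡ 293 (mod 585).
x = 110 + 181·293 = 53143.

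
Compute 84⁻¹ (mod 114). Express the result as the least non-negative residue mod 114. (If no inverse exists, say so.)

Euclidean algorithm on 114, 84:
114 = 1·84 + 30
84 = 2·30 + 24
30 = 1·24 + 6
24 = 4·6 + 0
The gcd is 6, not 1, hence no inverse exists.

no inverse exists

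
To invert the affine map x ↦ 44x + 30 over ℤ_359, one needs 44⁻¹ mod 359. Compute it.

204

gcd(359, 44) by repeated division:
359 = 8*44 + 7
44 = 6*7 + 2
7 = 3*2 + 1
2 = 2*1 + 0
Since gcd(44, 359) = 1, back-substitute to write 1 as a combination:
1 = 7 − 3·2
1 = −3·44 + 19·7
1 = 19·359 − 155·44
So 44·(-155) ≡ 1 (mod 359), and -155 ≡ 204 (mod 359).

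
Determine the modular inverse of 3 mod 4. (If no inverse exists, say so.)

3

Run Euclid on (4, 3):
4 = 1·3 + 1
3 = 3·1 + 0
The gcd is 1. Working backward:
1 = 4 − 3
So 3·(-1) ≡ 1 (mod 4), and -1 ≡ 3 (mod 4).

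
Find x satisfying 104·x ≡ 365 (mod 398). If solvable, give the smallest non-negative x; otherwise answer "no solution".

gcd(104, 398):
398 = 3·104 + 86
104 = 1·86 + 18
86 = 4·18 + 14
18 = 1·14 + 4
14 = 3·4 + 2
4 = 2·2 + 0
gcd = 2, but 2 ∤ 365, so the congruence has no solution.

no solution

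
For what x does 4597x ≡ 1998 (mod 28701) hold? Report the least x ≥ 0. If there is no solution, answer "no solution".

First find gcd(4597, 28701):
28701 = 6*4597 + 1119
4597 = 4*1119 + 121
1119 = 9*121 + 30
121 = 4*30 + 1
30 = 30*1 + 0
gcd = 1, so a unique solution mod 28701 exists.
Back-substitute for the Bézout coefficients:
1 = 121 − 4·30
1 = −4·1119 + 37·121
1 = 37·4597 − 152·1119
1 = −152·28701 + 949·4597
So 4597·(949) ≡ 1 (mod 28701), giving 4597⁻¹ ≡ 949.
x ≡ 4597⁻¹·1998 ≡ 949·1998 ≡ 1836 (mod 28701).

1836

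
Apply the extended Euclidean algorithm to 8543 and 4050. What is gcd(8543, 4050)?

1

Apply Euclid's algorithm to 8543 and 4050:
8543 = 2·4050 + 443
4050 = 9·443 + 63
443 = 7·63 + 2
63 = 31·2 + 1
2 = 2·1 + 0
gcd(8543, 4050) = 1.
Working backward:
1 = 63 − 31·2
1 = −31·443 + 218·63
1 = 218·4050 − 1993·443
1 = −1993·8543 + 4204·4050
So 1 = (-1993)·8543 + (4204)·4050.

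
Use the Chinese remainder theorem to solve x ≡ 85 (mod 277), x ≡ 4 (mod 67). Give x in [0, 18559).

16151

Write x = 85 + 277·k. Then 277·k ≡ 4 − 85 ≡ 53 (mod 67).
Need 277⁻¹ mod 67. Extended Euclid on (67, 9):
67 = 7*9 + 4
9 = 2*4 + 1
4 = 4*1 + 0
Back-substitute:
1 = 9 − 2·4
1 = −2·67 + 15·9
277⁻¹ ≡ 15 (mod 67), so k ≡ 15·53 ≡ 58 (mod 67).
x = 85 + 277·58 = 16151.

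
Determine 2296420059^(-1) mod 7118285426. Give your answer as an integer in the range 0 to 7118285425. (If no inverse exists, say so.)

4770525149

Run Euclid on (7118285426, 2296420059):
7118285426 = 3*2296420059 + 229025249
2296420059 = 10*229025249 + 6167569
229025249 = 37*6167569 + 825196
6167569 = 7*825196 + 391197
825196 = 2*391197 + 42802
391197 = 9*42802 + 5979
42802 = 7*5979 + 949
5979 = 6*949 + 285
949 = 3*285 + 94
285 = 3*94 + 3
94 = 31*3 + 1
3 = 3*1 + 0
gcd = 1, so the inverse exists. Back-substitute:
1 = 94 − 31·3
1 = −31·285 + 94·94
1 = 94·949 − 313·285
1 = −313·5979 + 1972·949
1 = 1972·42802 − 14117·5979
1 = −14117·391197 + 129025·42802
1 = 129025·825196 − 272167·391197
1 = −272167·6167569 + 2034194·825196
1 = 2034194·229025249 − 75537345·6167569
1 = −75537345·2296420059 + 757407644·229025249
1 = 757407644·7118285426 − 2347760277·2296420059
Hence 2296420059⁻¹ ≡ -2347760277 ≡ 4770525149 (mod 7118285426).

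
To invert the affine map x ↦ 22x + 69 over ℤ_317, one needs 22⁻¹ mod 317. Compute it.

245

Run Euclid on (317, 22):
317 = 14·22 + 9
22 = 2·9 + 4
9 = 2·4 + 1
4 = 4·1 + 0
Since gcd(22, 317) = 1, back-substitute to write 1 as a combination:
1 = 9 − 2·4
1 = −2·22 + 5·9
1 = 5·317 − 72·22
So 22·(-72) ≡ 1 (mod 317), and -72 ≡ 245 (mod 317).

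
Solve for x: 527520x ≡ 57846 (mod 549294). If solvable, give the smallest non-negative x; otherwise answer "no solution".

35290

First find gcd(527520, 549294):
549294 = 1·527520 + 21774
527520 = 24·21774 + 4944
21774 = 4·4944 + 1998
4944 = 2·1998 + 948
1998 = 2·948 + 102
948 = 9·102 + 30
102 = 3·30 + 12
30 = 2·12 + 6
12 = 2·6 + 0
gcd = 6 and 6 | 57846, so solutions exist. Divide through by 6: 87920x ≡ 9641 (mod 91549).
Now find 87920⁻¹ mod 91549:
91549 = 1*87920 + 3629
87920 = 24*3629 + 824
3629 = 4*824 + 333
824 = 2*333 + 158
333 = 2*158 + 17
158 = 9*17 + 5
17 = 3*5 + 2
5 = 2*2 + 1
2 = 2*1 + 0
Back-substitute:
1 = 5 − 2·2
1 = −2·17 + 7·5
1 = 7·158 − 65·17
1 = −65·333 + 137·158
1 = 137·824 − 339·333
1 = −339·3629 + 1493·824
1 = 1493·87920 − 36171·3629
1 = −36171·91549 + 37664·87920
So 87920⁻¹ ≡ 37664 (mod 91549).
Then x ≡ 37664·9641 ≡ 35290 (mod 91549); the smallest non-negative solution is x = 35290.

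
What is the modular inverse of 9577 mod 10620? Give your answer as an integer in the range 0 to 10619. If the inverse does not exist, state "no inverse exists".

7993

Extended Euclidean algorithm:
10620 = 1*9577 + 1043
9577 = 9*1043 + 190
1043 = 5*190 + 93
190 = 2*93 + 4
93 = 23*4 + 1
4 = 4*1 + 0
gcd = 1, so the inverse exists. Back-substitute:
1 = 93 − 23·4
1 = −23·190 + 47·93
1 = 47·1043 − 258·190
1 = −258·9577 + 2369·1043
1 = 2369·10620 − 2627·9577
So 9577·(-2627) ≡ 1 (mod 10620), and -2627 ≡ 7993 (mod 10620).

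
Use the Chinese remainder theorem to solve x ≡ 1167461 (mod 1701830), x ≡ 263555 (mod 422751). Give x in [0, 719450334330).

Write x = 1167461 + 1701830·k. Then 1701830·k ≡ 263555 − 1167461 ≡ 364347 (mod 422751).
Need 1701830⁻¹ mod 422751. Extended Euclid on (422751, 10826):
422751 = 39·10826 + 537
10826 = 20·537 + 86
537 = 6·86 + 21
86 = 4·21 + 2
21 = 10·2 + 1
2 = 2·1 + 0
Back-substitute:
1 = 21 − 10·2
1 = −10·86 + 41·21
1 = 41·537 − 256·86
1 = −256·10826 + 5161·537
1 = 5161·422751 − 201535·10826
1701830⁻¹ ≡ 221216 (mod 422751), so k ≡ 221216·364347 ≡ 216798 (mod 422751).
x = 1167461 + 1701830·216798 = 368954507801.

368954507801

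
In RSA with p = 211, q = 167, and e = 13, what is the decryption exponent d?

29497

φ(n) = (p−1)(q−1) = 210·166 = 34860.
Need d with 13·d ≡ 1 (mod 34860). Apply the extended Euclidean algorithm:
34860 = 2681×13 + 7
13 = 1×7 + 6
7 = 1×6 + 1
6 = 6×1 + 0
Back-substitute:
1 = 7 − 6
1 = −13 + 2·7
1 = 2·34860 − 5363·13
So 13·(-5363) ≡ 1 (mod 34860), hence d ≡ -5363 ≡ 29497 (mod 34860).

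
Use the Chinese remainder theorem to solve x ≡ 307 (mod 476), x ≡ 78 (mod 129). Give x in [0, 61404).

Write x = 307 + 476·k. Then 476·k ≡ 78 − 307 ≡ 29 (mod 129).
Need 476⁻¹ mod 129. Extended Euclid on (129, 89):
129 = 1×89 + 40
89 = 2×40 + 9
40 = 4×9 + 4
9 = 2×4 + 1
4 = 4×1 + 0
Back-substitute:
1 = 9 − 2·4
1 = −2·40 + 9·9
1 = 9·89 − 20·40
1 = −20·129 + 29·89
476⁻¹ ≡ 29 (mod 129), so k ≡ 29·29 ≡ 67 (mod 129).
x = 307 + 476·67 = 32199.

32199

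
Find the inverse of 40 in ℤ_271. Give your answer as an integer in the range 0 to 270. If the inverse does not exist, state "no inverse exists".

gcd(271, 40) by repeated division:
271 = 6·40 + 31
40 = 1·31 + 9
31 = 3·9 + 4
9 = 2·4 + 1
4 = 4·1 + 0
Since gcd(40, 271) = 1, back-substitute to write 1 as a combination:
1 = 9 − 2·4
1 = −2·31 + 7·9
1 = 7·40 − 9·31
1 = −9·271 + 61·40
So 40·61 ≡ 1 (mod 271).

61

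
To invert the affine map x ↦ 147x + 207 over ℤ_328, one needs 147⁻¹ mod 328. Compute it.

gcd(328, 147) by repeated division:
328 = 2·147 + 34
147 = 4·34 + 11
34 = 3·11 + 1
11 = 11·1 + 0
Since gcd(147, 328) = 1, back-substitute to write 1 as a combination:
1 = 34 − 3·11
1 = −3·147 + 13·34
1 = 13·328 − 29·147
Thus 147·(-29) ≡ 1 (mod 328); reducing, -29 mod 328 = 299.

299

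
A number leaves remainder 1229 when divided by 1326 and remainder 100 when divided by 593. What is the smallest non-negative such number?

63551

Write x = 1229 + 1326·k. Then 1326·k ≡ 100 − 1229 ≡ 57 (mod 593).
Need 1326⁻¹ mod 593. Extended Euclid on (593, 140):
593 = 4*140 + 33
140 = 4*33 + 8
33 = 4*8 + 1
8 = 8*1 + 0
Back-substitute:
1 = 33 − 4·8
1 = −4·140 + 17·33
1 = 17·593 − 72·140
1326⁻¹ ≡ 521 (mod 593), so k ≡ 521·57 ≡ 47 (mod 593).
x = 1229 + 1326·47 = 63551.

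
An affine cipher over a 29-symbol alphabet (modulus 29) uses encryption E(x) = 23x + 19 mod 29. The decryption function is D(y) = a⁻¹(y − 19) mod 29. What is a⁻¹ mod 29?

Extended Euclidean algorithm:
29 = 1·23 + 6
23 = 3·6 + 5
6 = 1·5 + 1
5 = 5·1 + 0
Since gcd(23, 29) = 1, back-substitute to write 1 as a combination:
1 = 6 − 5
1 = −23 + 4·6
1 = 4·29 − 5·23
So 23·(-5) ≡ 1 (mod 29), and -5 ≡ 24 (mod 29).

24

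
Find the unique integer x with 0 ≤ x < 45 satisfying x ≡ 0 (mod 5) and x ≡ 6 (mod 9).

Write x = 0 + 5·k. Then 5·k ≡ 6 − 0 ≡ 6 (mod 9).
Need 5⁻¹ mod 9. Extended Euclid on (9, 5):
9 = 1·5 + 4
5 = 1·4 + 1
4 = 4·1 + 0
Back-substitute:
1 = 5 − 4
1 = −9 + 2·5
5⁻¹ ≡ 2 (mod 9), so k ≡ 2·6 ≡ 3 (mod 9).
x = 0 + 5·3 = 15.

15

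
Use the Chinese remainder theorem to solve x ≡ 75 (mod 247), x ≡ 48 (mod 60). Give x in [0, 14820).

9708

Write x = 75 + 247·k. Then 247·k ≡ 48 − 75 ≡ 33 (mod 60).
Need 247⁻¹ mod 60. Extended Euclid on (60, 7):
60 = 8·7 + 4
7 = 1·4 + 3
4 = 1·3 + 1
3 = 3·1 + 0
Back-substitute:
1 = 4 − 3
1 = −7 + 2·4
1 = 2·60 − 17·7
247⁻¹ ≡ 43 (mod 60), so k ≡ 43·33 ≡ 39 (mod 60).
x = 75 + 247·39 = 9708.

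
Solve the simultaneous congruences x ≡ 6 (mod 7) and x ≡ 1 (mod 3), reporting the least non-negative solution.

Write x = 6 + 7·k. Then 7·k ≡ 1 − 6 ≡ 1 (mod 3).
Need 7⁻¹ mod 3. Extended Euclid on (3, 1):
3 = 3·1 + 0
7⁻¹ ≡ 1 (mod 3), so k ≡ 1·1 ≡ 1 (mod 3).
x = 6 + 7·1 = 13.

13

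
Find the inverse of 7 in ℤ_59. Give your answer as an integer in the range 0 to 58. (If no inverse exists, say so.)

Apply the Euclidean algorithm to 59 and 7:
59 = 8×7 + 3
7 = 2×3 + 1
3 = 3×1 + 0
The gcd is 1. Working backward:
1 = 7 − 2·3
1 = −2·59 + 17·7
So 7·17 ≡ 1 (mod 59).

17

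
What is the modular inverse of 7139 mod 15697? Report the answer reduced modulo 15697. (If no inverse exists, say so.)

Compute gcd(7139, 15697):
15697 = 2*7139 + 1419
7139 = 5*1419 + 44
1419 = 32*44 + 11
44 = 4*11 + 0
Since gcd = 11 > 1, 7139 is not a unit mod 15697.

no inverse exists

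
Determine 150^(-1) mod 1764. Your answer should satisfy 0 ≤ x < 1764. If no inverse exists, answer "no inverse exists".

no inverse exists

Euclidean algorithm on 1764, 150:
1764 = 11·150 + 114
150 = 1·114 + 36
114 = 3·36 + 6
36 = 6·6 + 0
Since gcd = 6 > 1, 150 is not a unit mod 1764.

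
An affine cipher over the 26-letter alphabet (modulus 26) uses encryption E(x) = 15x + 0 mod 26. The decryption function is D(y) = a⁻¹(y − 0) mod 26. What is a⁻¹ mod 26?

7

Extended Euclidean algorithm:
26 = 1×15 + 11
15 = 1×11 + 4
11 = 2×4 + 3
4 = 1×3 + 1
3 = 3×1 + 0
The gcd is 1. Working backward:
1 = 4 − 3
1 = −11 + 3·4
1 = 3·15 − 4·11
1 = −4·26 + 7·15
So 15·7 ≡ 1 (mod 26).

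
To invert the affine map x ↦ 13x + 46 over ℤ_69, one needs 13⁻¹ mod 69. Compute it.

gcd(69, 13) by repeated division:
69 = 5×13 + 4
13 = 3×4 + 1
4 = 4×1 + 0
Since gcd(13, 69) = 1, back-substitute to write 1 as a combination:
1 = 13 − 3·4
1 = −3·69 + 16·13
So 13·16 ≡ 1 (mod 69).

16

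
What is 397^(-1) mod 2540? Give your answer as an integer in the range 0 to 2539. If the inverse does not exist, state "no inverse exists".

1913

Run Euclid on (2540, 397):
2540 = 6·397 + 158
397 = 2·158 + 81
158 = 1·81 + 77
81 = 1·77 + 4
77 = 19·4 + 1
4 = 4·1 + 0
The gcd is 1. Working backward:
1 = 77 − 19·4
1 = −19·81 + 20·77
1 = 20·158 − 39·81
1 = −39·397 + 98·158
1 = 98·2540 − 627·397
So 397·(-627) ≡ 1 (mod 2540), and -627 ≡ 1913 (mod 2540).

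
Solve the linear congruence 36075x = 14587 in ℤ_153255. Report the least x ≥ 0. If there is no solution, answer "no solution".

no solution

gcd(36075, 153255):
153255 = 4×36075 + 8955
36075 = 4×8955 + 255
8955 = 35×255 + 30
255 = 8×30 + 15
30 = 2×15 + 0
gcd = 15, but 15 ∤ 14587, so the congruence has no solution.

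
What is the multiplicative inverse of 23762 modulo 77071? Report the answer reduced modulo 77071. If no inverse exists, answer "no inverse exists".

gcd(77071, 23762) by repeated division:
77071 = 3*23762 + 5785
23762 = 4*5785 + 622
5785 = 9*622 + 187
622 = 3*187 + 61
187 = 3*61 + 4
61 = 15*4 + 1
4 = 4*1 + 0
Since gcd(23762, 77071) = 1, back-substitute to write 1 as a combination:
1 = 61 − 15·4
1 = −15·187 + 46·61
1 = 46·622 − 153·187
1 = −153·5785 + 1423·622
1 = 1423·23762 − 5845·5785
1 = −5845·77071 + 18958·23762
So 23762·18958 ≡ 1 (mod 77071).

18958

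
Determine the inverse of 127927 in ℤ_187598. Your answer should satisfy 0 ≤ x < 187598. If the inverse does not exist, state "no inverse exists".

Apply the Euclidean algorithm to 187598 and 127927:
187598 = 1×127927 + 59671
127927 = 2×59671 + 8585
59671 = 6×8585 + 8161
8585 = 1×8161 + 424
8161 = 19×424 + 105
424 = 4×105 + 4
105 = 26×4 + 1
4 = 4×1 + 0
The gcd is 1. Working backward:
1 = 105 − 26·4
1 = −26·424 + 105·105
1 = 105·8161 − 2021·424
1 = −2021·8585 + 2126·8161
1 = 2126·59671 − 14777·8585
1 = −14777·127927 + 31680·59671
1 = 31680·187598 − 46457·127927
Hence 127927⁻¹ ≡ -46457 ≡ 141141 (mod 187598).

141141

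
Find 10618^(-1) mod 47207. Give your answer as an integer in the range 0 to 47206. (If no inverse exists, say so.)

gcd(47207, 10618) by repeated division:
47207 = 4×10618 + 4735
10618 = 2×4735 + 1148
4735 = 4×1148 + 143
1148 = 8×143 + 4
143 = 35×4 + 3
4 = 1×3 + 1
3 = 3×1 + 0
Since gcd(10618, 47207) = 1, back-substitute to write 1 as a combination:
1 = 4 − 3
1 = −143 + 36·4
1 = 36·1148 − 289·143
1 = −289·4735 + 1192·1148
1 = 1192·10618 − 2673·4735
1 = −2673·47207 + 11884·10618
So 10618·11884 ≡ 1 (mod 47207).

11884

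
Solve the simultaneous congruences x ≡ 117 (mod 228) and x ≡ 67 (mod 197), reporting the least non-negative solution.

18585

Write x = 117 + 228·k. Then 228·k ≡ 67 − 117 ≡ 147 (mod 197).
Need 228⁻¹ mod 197. Extended Euclid on (197, 31):
197 = 6×31 + 11
31 = 2×11 + 9
11 = 1×9 + 2
9 = 4×2 + 1
2 = 2×1 + 0
Back-substitute:
1 = 9 − 4·2
1 = −4·11 + 5·9
1 = 5·31 − 14·11
1 = −14·197 + 89·31
228⁻¹ ≡ 89 (mod 197), so k ≡ 89·147 ≡ 81 (mod 197).
x = 117 + 228·81 = 18585.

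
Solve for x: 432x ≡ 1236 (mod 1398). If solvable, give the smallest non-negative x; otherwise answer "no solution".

87

First find gcd(432, 1398):
1398 = 3·432 + 102
432 = 4·102 + 24
102 = 4·24 + 6
24 = 4·6 + 0
gcd = 6 and 6 | 1236, so solutions exist. Divide through by 6: 72x ≡ 206 (mod 233).
Now find 72⁻¹ mod 233:
233 = 3×72 + 17
72 = 4×17 + 4
17 = 4×4 + 1
4 = 4×1 + 0
Back-substitute:
1 = 17 − 4·4
1 = −4·72 + 17·17
1 = 17·233 − 55·72
So 72·(-55) ≡ 1 (mod 233), i.e. 72⁻¹ ≡ 178.
Then x ≡ 178·206 ≡ 87 (mod 233); the smallest non-negative solution is x = 87.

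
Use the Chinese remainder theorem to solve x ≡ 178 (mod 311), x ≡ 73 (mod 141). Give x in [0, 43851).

14173

Write x = 178 + 311·k. Then 311·k ≡ 73 − 178 ≡ 36 (mod 141).
Need 311⁻¹ mod 141. Extended Euclid on (141, 29):
141 = 4×29 + 25
29 = 1×25 + 4
25 = 6×4 + 1
4 = 4×1 + 0
Back-substitute:
1 = 25 − 6·4
1 = −6·29 + 7·25
1 = 7·141 − 34·29
311⁻¹ ≡ 107 (mod 141), so k ≡ 107·36 ≡ 45 (mod 141).
x = 178 + 311·45 = 14173.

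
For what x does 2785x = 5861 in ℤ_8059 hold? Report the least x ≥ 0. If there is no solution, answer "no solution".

2537

First find gcd(2785, 8059):
8059 = 2·2785 + 2489
2785 = 1·2489 + 296
2489 = 8·296 + 121
296 = 2·121 + 54
121 = 2·54 + 13
54 = 4·13 + 2
13 = 6·2 + 1
2 = 2·1 + 0
gcd = 1, so a unique solution mod 8059 exists.
Back-substitute for the Bézout coefficients:
1 = 13 − 6·2
1 = −6·54 + 25·13
1 = 25·121 − 56·54
1 = −56·296 + 137·121
1 = 137·2489 − 1152·296
1 = −1152·2785 + 1289·2489
1 = 1289·8059 − 3730·2785
So 2785·(-3730) ≡ 1 (mod 8059), giving 2785⁻¹ ≡ 4329.
x ≡ 2785⁻¹·5861 ≡ 4329·5861 ≡ 2537 (mod 8059).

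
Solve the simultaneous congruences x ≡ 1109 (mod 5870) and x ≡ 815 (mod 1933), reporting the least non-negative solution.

Write x = 1109 + 5870·k. Then 5870·k ≡ 815 − 1109 ≡ 1639 (mod 1933).
Need 5870⁻¹ mod 1933. Extended Euclid on (1933, 71):
1933 = 27×71 + 16
71 = 4×16 + 7
16 = 2×7 + 2
7 = 3×2 + 1
2 = 2×1 + 0
Back-substitute:
1 = 7 − 3·2
1 = −3·16 + 7·7
1 = 7·71 − 31·16
1 = −31·1933 + 844·71
5870⁻¹ ≡ 844 (mod 1933), so k ≡ 844·1639 ≡ 1221 (mod 1933).
x = 1109 + 5870·1221 = 7168379.

7168379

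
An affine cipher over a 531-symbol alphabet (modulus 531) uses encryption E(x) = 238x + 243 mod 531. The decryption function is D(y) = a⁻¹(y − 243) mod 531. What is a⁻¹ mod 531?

502

Apply the Euclidean algorithm to 531 and 238:
531 = 2*238 + 55
238 = 4*55 + 18
55 = 3*18 + 1
18 = 18*1 + 0
The gcd is 1. Working backward:
1 = 55 − 3·18
1 = −3·238 + 13·55
1 = 13·531 − 29·238
Thus 238·(-29) ≡ 1 (mod 531); reducing, -29 mod 531 = 502.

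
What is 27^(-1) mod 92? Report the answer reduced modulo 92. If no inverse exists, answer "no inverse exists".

Extended Euclidean algorithm:
92 = 3·27 + 11
27 = 2·11 + 5
11 = 2·5 + 1
5 = 5·1 + 0
The gcd is 1. Working backward:
1 = 11 − 2·5
1 = −2·27 + 5·11
1 = 5·92 − 17·27
So 27·(-17) ≡ 1 (mod 92), and -17 ≡ 75 (mod 92).

75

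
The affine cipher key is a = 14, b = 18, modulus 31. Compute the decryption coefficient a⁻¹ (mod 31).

Run Euclid on (31, 14):
31 = 2*14 + 3
14 = 4*3 + 2
3 = 1*2 + 1
2 = 2*1 + 0
Since gcd(14, 31) = 1, back-substitute to write 1 as a combination:
1 = 3 − 2
1 = −14 + 5·3
1 = 5·31 − 11·14
So 14·(-11) ≡ 1 (mod 31), and -11 ≡ 20 (mod 31).

20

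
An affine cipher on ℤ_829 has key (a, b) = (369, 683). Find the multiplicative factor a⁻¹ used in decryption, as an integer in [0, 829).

Apply the Euclidean algorithm to 829 and 369:
829 = 2×369 + 91
369 = 4×91 + 5
91 = 18×5 + 1
5 = 5×1 + 0
Since gcd(369, 829) = 1, back-substitute to write 1 as a combination:
1 = 91 − 18·5
1 = −18·369 + 73·91
1 = 73·829 − 164·369
Hence 369⁻¹ ≡ -164 ≡ 665 (mod 829).

665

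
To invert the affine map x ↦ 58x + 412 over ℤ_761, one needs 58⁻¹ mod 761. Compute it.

433

Extended Euclidean algorithm:
761 = 13·58 + 7
58 = 8·7 + 2
7 = 3·2 + 1
2 = 2·1 + 0
The gcd is 1. Working backward:
1 = 7 − 3·2
1 = −3·58 + 25·7
1 = 25·761 − 328·58
Thus 58·(-328) ≡ 1 (mod 761); reducing, -328 mod 761 = 433.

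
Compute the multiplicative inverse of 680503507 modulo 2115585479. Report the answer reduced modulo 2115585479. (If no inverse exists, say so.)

gcd(2115585479, 680503507) by repeated division:
2115585479 = 3·680503507 + 74074958
680503507 = 9·74074958 + 13828885
74074958 = 5·13828885 + 4930533
13828885 = 2·4930533 + 3967819
4930533 = 1·3967819 + 962714
3967819 = 4·962714 + 116963
962714 = 8·116963 + 27010
116963 = 4·27010 + 8923
27010 = 3·8923 + 241
8923 = 37·241 + 6
241 = 40·6 + 1
6 = 6·1 + 0
gcd = 1, so the inverse exists. Back-substitute:
1 = 241 − 40·6
1 = −40·8923 + 1481·241
1 = 1481·27010 − 4483·8923
1 = −4483·116963 + 19413·27010
1 = 19413·962714 − 159787·116963
1 = −159787·3967819 + 658561·962714
1 = 658561·4930533 − 818348·3967819
1 = −818348·13828885 + 2295257·4930533
1 = 2295257·74074958 − 12294633·13828885
1 = −12294633·680503507 + 112946954·74074958
1 = 112946954·2115585479 − 351135495·680503507
Hence 680503507⁻¹ ≡ -351135495 ≡ 1764449984 (mod 2115585479).

1764449984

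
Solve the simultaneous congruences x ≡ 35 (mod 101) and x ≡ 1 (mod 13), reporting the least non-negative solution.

742

Write x = 35 + 101·k. Then 101·k ≡ 1 − 35 ≡ 5 (mod 13).
Need 101⁻¹ mod 13. Extended Euclid on (13, 10):
13 = 1·10 + 3
10 = 3·3 + 1
3 = 3·1 + 0
Back-substitute:
1 = 10 − 3·3
1 = −3·13 + 4·10
101⁻¹ ≡ 4 (mod 13), so k ≡ 4·5 ≡ 7 (mod 13).
x = 35 + 101·7 = 742.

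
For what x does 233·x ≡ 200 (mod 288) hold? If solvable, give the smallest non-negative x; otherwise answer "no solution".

First find gcd(233, 288):
288 = 1·233 + 55
233 = 4·55 + 13
55 = 4·13 + 3
13 = 4·3 + 1
3 = 3·1 + 0
gcd = 1, so a unique solution mod 288 exists.
Back-substitute for the Bézout coefficients:
1 = 13 − 4·3
1 = −4·55 + 17·13
1 = 17·233 − 72·55
1 = −72·288 + 89·233
So 233·(89) ≡ 1 (mod 288), giving 233⁻¹ ≡ 89.
x ≡ 233⁻¹·200 ≡ 89·200 ≡ 232 (mod 288).

232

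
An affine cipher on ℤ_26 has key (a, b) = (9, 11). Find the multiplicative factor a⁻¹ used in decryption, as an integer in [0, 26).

3

Apply the Euclidean algorithm to 26 and 9:
26 = 2×9 + 8
9 = 1×8 + 1
8 = 8×1 + 0
gcd = 1, so the inverse exists. Back-substitute:
1 = 9 − 8
1 = −26 + 3·9
So 9·3 ≡ 1 (mod 26).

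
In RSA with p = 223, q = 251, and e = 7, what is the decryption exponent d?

39643

φ(n) = (p−1)(q−1) = 222·250 = 55500.
Need d with 7·d ≡ 1 (mod 55500). Apply the extended Euclidean algorithm:
55500 = 7928*7 + 4
7 = 1*4 + 3
4 = 1*3 + 1
3 = 3*1 + 0
Back-substitute:
1 = 4 − 3
1 = −7 + 2·4
1 = 2·55500 − 15857·7
So 7·(-15857) ≡ 1 (mod 55500), hence d ≡ -15857 ≡ 39643 (mod 55500).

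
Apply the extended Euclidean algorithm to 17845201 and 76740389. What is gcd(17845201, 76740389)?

11

Apply Euclid's algorithm to 76740389 and 17845201:
76740389 = 4×17845201 + 5359585
17845201 = 3×5359585 + 1766446
5359585 = 3×1766446 + 60247
1766446 = 29×60247 + 19283
60247 = 3×19283 + 2398
19283 = 8×2398 + 99
2398 = 24×99 + 22
99 = 4×22 + 11
22 = 2×11 + 0
gcd(17845201, 76740389) = 11.
Working backward:
11 = 99 − 4·22
11 = −4·2398 + 97·99
11 = 97·19283 − 780·2398
11 = −780·60247 + 2437·19283
11 = 2437·1766446 − 71453·60247
11 = −71453·5359585 + 216796·1766446
11 = 216796·17845201 − 721841·5359585
11 = −721841·76740389 + 3104160·17845201
So 11 = (-721841)·76740389 + (3104160)·17845201.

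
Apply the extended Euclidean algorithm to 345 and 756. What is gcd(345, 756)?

3

Euclidean algorithm:
756 = 2×345 + 66
345 = 5×66 + 15
66 = 4×15 + 6
15 = 2×6 + 3
6 = 2×3 + 0
gcd(345, 756) = 3.
Express as a combination:
3 = 15 − 2·6
3 = −2·66 + 9·15
3 = 9·345 − 47·66
3 = −47·756 + 103·345
So 3 = (-47)·756 + (103)·345.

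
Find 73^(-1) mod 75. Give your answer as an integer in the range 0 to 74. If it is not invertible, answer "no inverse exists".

37

gcd(75, 73) by repeated division:
75 = 1*73 + 2
73 = 36*2 + 1
2 = 2*1 + 0
Since gcd(73, 75) = 1, back-substitute to write 1 as a combination:
1 = 73 − 36·2
1 = −36·75 + 37·73
So 73·37 ≡ 1 (mod 75).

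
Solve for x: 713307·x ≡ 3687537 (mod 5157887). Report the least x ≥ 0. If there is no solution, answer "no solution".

486489

First find gcd(713307, 5157887):
5157887 = 7×713307 + 164738
713307 = 4×164738 + 54355
164738 = 3×54355 + 1673
54355 = 32×1673 + 819
1673 = 2×819 + 35
819 = 23×35 + 14
35 = 2×14 + 7
14 = 2×7 + 0
gcd = 7 and 7 | 3687537, so solutions exist. Divide through by 7: 101901x ≡ 526791 (mod 736841).
Now find 101901⁻¹ mod 736841:
736841 = 7·101901 + 23534
101901 = 4·23534 + 7765
23534 = 3·7765 + 239
7765 = 32·239 + 117
239 = 2·117 + 5
117 = 23·5 + 2
5 = 2·2 + 1
2 = 2·1 + 0
Back-substitute:
1 = 5 − 2·2
1 = −2·117 + 47·5
1 = 47·239 − 96·117
1 = −96·7765 + 3119·239
1 = 3119·23534 − 9453·7765
1 = −9453·101901 + 40931·23534
1 = 40931·736841 − 295970·101901
So 101901·(-295970) ≡ 1 (mod 736841), i.e. 101901⁻¹ ≡ 440871.
Then x ≡ 440871·526791 ≡ 486489 (mod 736841); the smallest non-negative solution is x = 486489.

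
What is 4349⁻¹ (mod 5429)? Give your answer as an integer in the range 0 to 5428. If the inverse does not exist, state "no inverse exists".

gcd(5429, 4349) by repeated division:
5429 = 1·4349 + 1080
4349 = 4·1080 + 29
1080 = 37·29 + 7
29 = 4·7 + 1
7 = 7·1 + 0
gcd = 1, so the inverse exists. Back-substitute:
1 = 29 − 4·7
1 = −4·1080 + 149·29
1 = 149·4349 − 600·1080
1 = −600·5429 + 749·4349
So 4349·749 ≡ 1 (mod 5429).

749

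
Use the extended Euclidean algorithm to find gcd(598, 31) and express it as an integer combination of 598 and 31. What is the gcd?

Repeated division:
598 = 19*31 + 9
31 = 3*9 + 4
9 = 2*4 + 1
4 = 4*1 + 0
gcd(598, 31) = 1.
Working backward:
1 = 9 − 2·4
1 = −2·31 + 7·9
1 = 7·598 − 135·31
So 1 = (7)·598 + (-135)·31.

1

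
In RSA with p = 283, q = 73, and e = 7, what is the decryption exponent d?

14503

φ(n) = (p−1)(q−1) = 282·72 = 20304.
Need d with 7·d ≡ 1 (mod 20304). Apply the extended Euclidean algorithm:
20304 = 2900×7 + 4
7 = 1×4 + 3
4 = 1×3 + 1
3 = 3×1 + 0
Back-substitute:
1 = 4 − 3
1 = −7 + 2·4
1 = 2·20304 − 5801·7
So 7·(-5801) ≡ 1 (mod 20304), hence d ≡ -5801 ≡ 14503 (mod 20304).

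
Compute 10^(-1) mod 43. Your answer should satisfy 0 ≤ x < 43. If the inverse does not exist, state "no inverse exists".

13

gcd(43, 10) by repeated division:
43 = 4*10 + 3
10 = 3*3 + 1
3 = 3*1 + 0
The gcd is 1. Working backward:
1 = 10 − 3·3
1 = −3·43 + 13·10
So 10·13 ≡ 1 (mod 43).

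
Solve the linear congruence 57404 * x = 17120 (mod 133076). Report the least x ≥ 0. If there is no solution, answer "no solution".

First find gcd(57404, 133076):
133076 = 2*57404 + 18268
57404 = 3*18268 + 2600
18268 = 7*2600 + 68
2600 = 38*68 + 16
68 = 4*16 + 4
16 = 4*4 + 0
gcd = 4 and 4 | 17120, so solutions exist. Divide through by 4: 14351x ≡ 4280 (mod 33269).
Now find 14351⁻¹ mod 33269:
33269 = 2·14351 + 4567
14351 = 3·4567 + 650
4567 = 7·650 + 17
650 = 38·17 + 4
17 = 4·4 + 1
4 = 4·1 + 0
Back-substitute:
1 = 17 − 4·4
1 = −4·650 + 153·17
1 = 153·4567 − 1075·650
1 = −1075·14351 + 3378·4567
1 = 3378·33269 − 7831·14351
So 14351·(-7831) ≡ 1 (mod 33269), i.e. 14351⁻¹ ≡ 25438.
Then x ≡ 25438·4280 ≡ 18472 (mod 33269); the smallest non-negative solution is x = 18472.

18472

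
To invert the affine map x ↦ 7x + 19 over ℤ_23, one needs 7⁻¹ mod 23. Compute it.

Extended Euclidean algorithm:
23 = 3×7 + 2
7 = 3×2 + 1
2 = 2×1 + 0
Since gcd(7, 23) = 1, back-substitute to write 1 as a combination:
1 = 7 − 3·2
1 = −3·23 + 10·7
So 7·10 ≡ 1 (mod 23).

10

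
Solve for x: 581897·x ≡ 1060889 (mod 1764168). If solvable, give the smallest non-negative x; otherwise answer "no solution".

First find gcd(581897, 1764168):
1764168 = 3·581897 + 18477
581897 = 31·18477 + 9110
18477 = 2·9110 + 257
9110 = 35·257 + 115
257 = 2·115 + 27
115 = 4·27 + 7
27 = 3·7 + 6
7 = 1·6 + 1
6 = 6·1 + 0
gcd = 1, so a unique solution mod 1764168 exists.
Back-substitute for the Bézout coefficients:
1 = 7 − 6
1 = −27 + 4·7
1 = 4·115 − 17·27
1 = −17·257 + 38·115
1 = 38·9110 − 1347·257
1 = −1347·18477 + 2732·9110
1 = 2732·581897 − 86039·18477
1 = −86039·1764168 + 260849·581897
So 581897·(260849) ≡ 1 (mod 1764168), giving 581897⁻¹ ≡ 260849.
x ≡ 581897⁻¹·1060889 ≡ 260849·1060889 ≡ 913945 (mod 1764168).

913945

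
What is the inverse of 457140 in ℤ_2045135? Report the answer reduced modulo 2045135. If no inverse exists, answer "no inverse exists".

Euclidean algorithm on 2045135, 457140:
2045135 = 4*457140 + 216575
457140 = 2*216575 + 23990
216575 = 9*23990 + 665
23990 = 36*665 + 50
665 = 13*50 + 15
50 = 3*15 + 5
15 = 3*5 + 0
gcd(457140, 2045135) = 5 ≠ 1, so 457140 has no multiplicative inverse modulo 2045135.

no inverse exists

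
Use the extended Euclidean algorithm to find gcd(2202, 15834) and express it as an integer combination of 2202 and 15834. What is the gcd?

Euclidean algorithm:
15834 = 7·2202 + 420
2202 = 5·420 + 102
420 = 4·102 + 12
102 = 8·12 + 6
12 = 2·6 + 0
gcd(2202, 15834) = 6.
Back-substituting:
6 = 102 − 8·12
6 = −8·420 + 33·102
6 = 33·2202 − 173·420
6 = −173·15834 + 1244·2202
So 6 = (-173)·15834 + (1244)·2202.

6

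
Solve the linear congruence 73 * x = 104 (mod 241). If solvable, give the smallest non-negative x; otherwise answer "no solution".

First find gcd(73, 241):
241 = 3·73 + 22
73 = 3·22 + 7
22 = 3·7 + 1
7 = 7·1 + 0
gcd = 1, so a unique solution mod 241 exists.
Back-substitute for the Bézout coefficients:
1 = 22 − 3·7
1 = −3·73 + 10·22
1 = 10·241 − 33·73
So 73·(-33) ≡ 1 (mod 241), giving 73⁻¹ ≡ 208.
x ≡ 73⁻¹·104 ≡ 208·104 ≡ 183 (mod 241).

183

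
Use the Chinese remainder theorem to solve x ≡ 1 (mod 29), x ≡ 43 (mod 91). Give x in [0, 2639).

Write x = 1 + 29·k. Then 29·k ≡ 43 − 1 ≡ 42 (mod 91).
Need 29⁻¹ mod 91. Extended Euclid on (91, 29):
91 = 3·29 + 4
29 = 7·4 + 1
4 = 4·1 + 0
Back-substitute:
1 = 29 − 7·4
1 = −7·91 + 22·29
29⁻¹ ≡ 22 (mod 91), so k ≡ 22·42 ≡ 14 (mod 91).
x = 1 + 29·14 = 407.

407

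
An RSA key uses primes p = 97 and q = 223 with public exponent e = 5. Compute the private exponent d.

φ(n) = (p−1)(q−1) = 96·222 = 21312.
Need d with 5·d ≡ 1 (mod 21312). Apply the extended Euclidean algorithm:
21312 = 4262·5 + 2
5 = 2·2 + 1
2 = 2·1 + 0
Back-substitute:
1 = 5 − 2·2
1 = −2·21312 + 8525·5
So 5·8525 ≡ 1 (mod 21312), hence d = 8525.

8525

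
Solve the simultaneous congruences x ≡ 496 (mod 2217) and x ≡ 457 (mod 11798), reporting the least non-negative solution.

Write x = 496 + 2217·k. Then 2217·k ≡ 457 − 496 ≡ 11759 (mod 11798).
Need 2217⁻¹ mod 11798. Extended Euclid on (11798, 2217):
11798 = 5*2217 + 713
2217 = 3*713 + 78
713 = 9*78 + 11
78 = 7*11 + 1
11 = 11*1 + 0
Back-substitute:
1 = 78 − 7·11
1 = −7·713 + 64·78
1 = 64·2217 − 199·713
1 = −199·11798 + 1059·2217
2217⁻¹ ≡ 1059 (mod 11798), so k ≡ 1059·11759 ≡ 5891 (mod 11798).
x = 496 + 2217·5891 = 13060843.

13060843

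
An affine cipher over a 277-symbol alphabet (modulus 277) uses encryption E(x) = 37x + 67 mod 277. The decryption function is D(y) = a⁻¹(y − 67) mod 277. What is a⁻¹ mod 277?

15

gcd(277, 37) by repeated division:
277 = 7×37 + 18
37 = 2×18 + 1
18 = 18×1 + 0
Since gcd(37, 277) = 1, back-substitute to write 1 as a combination:
1 = 37 − 2·18
1 = −2·277 + 15·37
So 37·15 ≡ 1 (mod 277).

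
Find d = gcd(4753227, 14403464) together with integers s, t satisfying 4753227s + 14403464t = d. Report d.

Repeated division:
14403464 = 3·4753227 + 143783
4753227 = 33·143783 + 8388
143783 = 17·8388 + 1187
8388 = 7·1187 + 79
1187 = 15·79 + 2
79 = 39·2 + 1
2 = 2·1 + 0
gcd(4753227, 14403464) = 1.
Express as a combination:
1 = 79 − 39·2
1 = −39·1187 + 586·79
1 = 586·8388 − 4141·1187
1 = −4141·143783 + 70983·8388
1 = 70983·4753227 − 2346580·143783
1 = −2346580·14403464 + 7110723·4753227
So 1 = (-2346580)·14403464 + (7110723)·4753227.

1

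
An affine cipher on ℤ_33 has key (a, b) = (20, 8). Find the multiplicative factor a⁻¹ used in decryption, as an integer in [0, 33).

5

Run Euclid on (33, 20):
33 = 1×20 + 13
20 = 1×13 + 7
13 = 1×7 + 6
7 = 1×6 + 1
6 = 6×1 + 0
gcd = 1, so the inverse exists. Back-substitute:
1 = 7 − 6
1 = −13 + 2·7
1 = 2·20 − 3·13
1 = −3·33 + 5·20
So 20·5 ≡ 1 (mod 33).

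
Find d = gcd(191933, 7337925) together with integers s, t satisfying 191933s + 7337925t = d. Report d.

7

Apply Euclid's algorithm to 7337925 and 191933:
7337925 = 38*191933 + 44471
191933 = 4*44471 + 14049
44471 = 3*14049 + 2324
14049 = 6*2324 + 105
2324 = 22*105 + 14
105 = 7*14 + 7
14 = 2*7 + 0
gcd(191933, 7337925) = 7.
Express as a combination:
7 = 105 − 7·14
7 = −7·2324 + 155·105
7 = 155·14049 − 937·2324
7 = −937·44471 + 2966·14049
7 = 2966·191933 − 12801·44471
7 = −12801·7337925 + 489404·191933
So 7 = (-12801)·7337925 + (489404)·191933.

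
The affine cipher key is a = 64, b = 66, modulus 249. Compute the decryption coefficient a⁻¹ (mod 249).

214

Apply the Euclidean algorithm to 249 and 64:
249 = 3*64 + 57
64 = 1*57 + 7
57 = 8*7 + 1
7 = 7*1 + 0
The gcd is 1. Working backward:
1 = 57 − 8·7
1 = −8·64 + 9·57
1 = 9·249 − 35·64
Thus 64·(-35) ≡ 1 (mod 249); reducing, -35 mod 249 = 214.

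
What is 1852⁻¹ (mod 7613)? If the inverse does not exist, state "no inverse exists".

3268

Apply the Euclidean algorithm to 7613 and 1852:
7613 = 4*1852 + 205
1852 = 9*205 + 7
205 = 29*7 + 2
7 = 3*2 + 1
2 = 2*1 + 0
Since gcd(1852, 7613) = 1, back-substitute to write 1 as a combination:
1 = 7 − 3·2
1 = −3·205 + 88·7
1 = 88·1852 − 795·205
1 = −795·7613 + 3268·1852
So 1852·3268 ≡ 1 (mod 7613).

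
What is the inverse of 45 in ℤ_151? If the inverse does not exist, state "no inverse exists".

47

Extended Euclidean algorithm:
151 = 3×45 + 16
45 = 2×16 + 13
16 = 1×13 + 3
13 = 4×3 + 1
3 = 3×1 + 0
gcd = 1, so the inverse exists. Back-substitute:
1 = 13 − 4·3
1 = −4·16 + 5·13
1 = 5·45 − 14·16
1 = −14·151 + 47·45
So 45·47 ≡ 1 (mod 151).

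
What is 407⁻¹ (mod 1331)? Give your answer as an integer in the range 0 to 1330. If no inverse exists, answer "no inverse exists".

no inverse exists

Compute gcd(407, 1331):
1331 = 3*407 + 110
407 = 3*110 + 77
110 = 1*77 + 33
77 = 2*33 + 11
33 = 3*11 + 0
Since gcd = 11 > 1, 407 is not a unit mod 1331.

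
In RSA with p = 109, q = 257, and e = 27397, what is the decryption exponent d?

φ(n) = (p−1)(q−1) = 108·256 = 27648.
Need d with 27397·d ≡ 1 (mod 27648). Apply the extended Euclidean algorithm:
27648 = 1·27397 + 251
27397 = 109·251 + 38
251 = 6·38 + 23
38 = 1·23 + 15
23 = 1·15 + 8
15 = 1·8 + 7
8 = 1·7 + 1
7 = 7·1 + 0
Back-substitute:
1 = 8 − 7
1 = −15 + 2·8
1 = 2·23 − 3·15
1 = −3·38 + 5·23
1 = 5·251 − 33·38
1 = −33·27397 + 3602·251
1 = 3602·27648 − 3635·27397
So 27397·(-3635) ≡ 1 (mod 27648), hence d ≡ -3635 ≡ 24013 (mod 27648).

24013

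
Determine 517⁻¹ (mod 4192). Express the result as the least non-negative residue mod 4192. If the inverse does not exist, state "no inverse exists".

Run Euclid on (4192, 517):
4192 = 8*517 + 56
517 = 9*56 + 13
56 = 4*13 + 4
13 = 3*4 + 1
4 = 4*1 + 0
gcd = 1, so the inverse exists. Back-substitute:
1 = 13 − 3·4
1 = −3·56 + 13·13
1 = 13·517 − 120·56
1 = −120·4192 + 973·517
So 517·973 ≡ 1 (mod 4192).

973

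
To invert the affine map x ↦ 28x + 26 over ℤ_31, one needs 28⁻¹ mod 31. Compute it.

Run Euclid on (31, 28):
31 = 1·28 + 3
28 = 9·3 + 1
3 = 3·1 + 0
gcd = 1, so the inverse exists. Back-substitute:
1 = 28 − 9·3
1 = −9·31 + 10·28
So 28·10 ≡ 1 (mod 31).

10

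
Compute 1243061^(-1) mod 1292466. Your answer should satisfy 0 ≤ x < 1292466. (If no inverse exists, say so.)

1111853

Run Euclid on (1292466, 1243061):
1292466 = 1×1243061 + 49405
1243061 = 25×49405 + 7936
49405 = 6×7936 + 1789
7936 = 4×1789 + 780
1789 = 2×780 + 229
780 = 3×229 + 93
229 = 2×93 + 43
93 = 2×43 + 7
43 = 6×7 + 1
7 = 7×1 + 0
gcd = 1, so the inverse exists. Back-substitute:
1 = 43 − 6·7
1 = −6·93 + 13·43
1 = 13·229 − 32·93
1 = −32·780 + 109·229
1 = 109·1789 − 250·780
1 = −250·7936 + 1109·1789
1 = 1109·49405 − 6904·7936
1 = −6904·1243061 + 173709·49405
1 = 173709·1292466 − 180613·1243061
Hence 1243061⁻¹ ≡ -180613 ≡ 1111853 (mod 1292466).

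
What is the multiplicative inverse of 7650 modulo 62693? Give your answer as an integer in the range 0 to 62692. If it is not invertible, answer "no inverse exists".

Apply the Euclidean algorithm to 62693 and 7650:
62693 = 8×7650 + 1493
7650 = 5×1493 + 185
1493 = 8×185 + 13
185 = 14×13 + 3
13 = 4×3 + 1
3 = 3×1 + 0
The gcd is 1. Working backward:
1 = 13 − 4·3
1 = −4·185 + 57·13
1 = 57·1493 − 460·185
1 = −460·7650 + 2357·1493
1 = 2357·62693 − 19316·7650
So 7650·(-19316) ≡ 1 (mod 62693), and -19316 ≡ 43377 (mod 62693).

43377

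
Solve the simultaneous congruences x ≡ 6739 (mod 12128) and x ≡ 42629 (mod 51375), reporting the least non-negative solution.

359359379

Write x = 6739 + 12128·k. Then 12128·k ≡ 42629 − 6739 ≡ 35890 (mod 51375).
Need 12128⁻¹ mod 51375. Extended Euclid on (51375, 12128):
51375 = 4×12128 + 2863
12128 = 4×2863 + 676
2863 = 4×676 + 159
676 = 4×159 + 40
159 = 3×40 + 39
40 = 1×39 + 1
39 = 39×1 + 0
Back-substitute:
1 = 40 − 39
1 = −159 + 4·40
1 = 4·676 − 17·159
1 = −17·2863 + 72·676
1 = 72·12128 − 305·2863
1 = −305·51375 + 1292·12128
12128⁻¹ ≡ 1292 (mod 51375), so k ≡ 1292·35890 ≡ 29630 (mod 51375).
x = 6739 + 12128·29630 = 359359379.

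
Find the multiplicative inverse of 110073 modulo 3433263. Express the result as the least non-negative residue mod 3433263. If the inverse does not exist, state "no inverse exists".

no inverse exists

Compute gcd(110073, 3433263):
3433263 = 31*110073 + 21000
110073 = 5*21000 + 5073
21000 = 4*5073 + 708
5073 = 7*708 + 117
708 = 6*117 + 6
117 = 19*6 + 3
6 = 2*3 + 0
gcd(110073, 3433263) = 3 ≠ 1, so 110073 has no multiplicative inverse modulo 3433263.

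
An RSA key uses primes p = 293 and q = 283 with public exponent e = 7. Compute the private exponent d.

φ(n) = (p−1)(q−1) = 292·282 = 82344.
Need d with 7·d ≡ 1 (mod 82344). Apply the extended Euclidean algorithm:
82344 = 11763×7 + 3
7 = 2×3 + 1
3 = 3×1 + 0
Back-substitute:
1 = 7 − 2·3
1 = −2·82344 + 23527·7
So 7·23527 ≡ 1 (mod 82344), hence d = 23527.

23527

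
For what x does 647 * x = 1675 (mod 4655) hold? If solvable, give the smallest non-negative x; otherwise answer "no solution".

First find gcd(647, 4655):
4655 = 7*647 + 126
647 = 5*126 + 17
126 = 7*17 + 7
17 = 2*7 + 3
7 = 2*3 + 1
3 = 3*1 + 0
gcd = 1, so a unique solution mod 4655 exists.
Back-substitute for the Bézout coefficients:
1 = 7 − 2·3
1 = −2·17 + 5·7
1 = 5·126 − 37·17
1 = −37·647 + 190·126
1 = 190·4655 − 1367·647
So 647·(-1367) ≡ 1 (mod 4655), giving 647⁻¹ ≡ 3288.
x ≡ 647⁻¹·1675 ≡ 3288·1675 ≡ 535 (mod 4655).

535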